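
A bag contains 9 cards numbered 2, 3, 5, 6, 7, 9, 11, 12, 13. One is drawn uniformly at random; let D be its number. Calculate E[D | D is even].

20/3

P(D is even) = 1/3.
Σ over the event: 2·1/9 + 6·1/9 + 12·1/9 = 20/9.
E[D | D is even] = (20/9) / (1/3) = 20/3.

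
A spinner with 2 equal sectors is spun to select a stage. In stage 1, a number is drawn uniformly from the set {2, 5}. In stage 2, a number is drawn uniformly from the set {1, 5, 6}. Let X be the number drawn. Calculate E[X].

E[X | stage 1] = (2+5)/2 = 7/2.
E[X | stage 2] = (1+5+6)/3 = 4.
E[X] = (1/2)·(7/2) + (1/2)·(4) = 15/4.

15/4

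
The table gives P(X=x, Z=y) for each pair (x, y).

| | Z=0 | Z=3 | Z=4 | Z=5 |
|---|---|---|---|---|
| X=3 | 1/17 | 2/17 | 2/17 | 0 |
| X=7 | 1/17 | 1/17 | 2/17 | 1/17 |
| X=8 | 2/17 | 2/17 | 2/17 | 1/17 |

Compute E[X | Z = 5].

15/2

P(Z = 5) = 2/17.
Σ X·P over the event = 7·(1/17) + 8·(1/17) = 15/17.
E[X | Z = 5] = (15/17) / (2/17) = 15/2.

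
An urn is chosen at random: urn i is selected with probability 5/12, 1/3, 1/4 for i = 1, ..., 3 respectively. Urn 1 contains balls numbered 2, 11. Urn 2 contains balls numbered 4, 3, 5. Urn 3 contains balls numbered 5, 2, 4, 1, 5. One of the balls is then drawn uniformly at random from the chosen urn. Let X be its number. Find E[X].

587/120

E[X | urn 1] = (2+11)/2 = 13/2.
E[X | urn 2] = (4+3+5)/3 = 4.
E[X | urn 3] = (5+2+4+1+5)/5 = 17/5.
E[X] = (5/12)·(13/2) + (1/3)·(4) + (1/4)·(17/5) = 587/120.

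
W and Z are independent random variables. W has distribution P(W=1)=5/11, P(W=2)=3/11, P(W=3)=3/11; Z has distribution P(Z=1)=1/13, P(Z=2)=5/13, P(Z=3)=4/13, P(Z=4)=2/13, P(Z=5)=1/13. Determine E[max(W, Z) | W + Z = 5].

P(W + Z = 5) = 37/143.
Summing max(W,Z)·P(x,y) over outcomes with W + Z = 5 gives 11/13.
E[max(W, Z) | W + Z = 5] = (11/13) / (37/143) = 121/37.

121/37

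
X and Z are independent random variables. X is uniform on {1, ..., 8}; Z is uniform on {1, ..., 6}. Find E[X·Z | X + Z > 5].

721/38

P(X + Z > 5) = 19/24.
Summing XZ·P(x,y) over outcomes with X + Z > 5 gives 721/48.
E[X·Z | X + Z > 5] = (721/48) / (19/24) = 721/38.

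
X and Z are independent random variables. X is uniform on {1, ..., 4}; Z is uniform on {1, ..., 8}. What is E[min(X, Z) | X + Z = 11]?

7/2

Outcomes with X + Z = 11: (3,8), (4,7), each with probability 1/32.
E[min(X, Z) | X + Z = 11] = (3 + 4) / 2 = 7/2.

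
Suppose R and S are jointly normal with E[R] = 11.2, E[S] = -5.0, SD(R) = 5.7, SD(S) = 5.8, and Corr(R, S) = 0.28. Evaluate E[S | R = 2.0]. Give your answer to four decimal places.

-7.6212

The regression of S on R has slope ρ·σ_S/σ_R and passes through (μ_R, μ_S).
E[S | R=2.0] = -5.0 + (0.28)·(5.8/5.7)·(2.0 − (11.2)) = -5.0 + (0.28491)·(-9.2) = -7.6212.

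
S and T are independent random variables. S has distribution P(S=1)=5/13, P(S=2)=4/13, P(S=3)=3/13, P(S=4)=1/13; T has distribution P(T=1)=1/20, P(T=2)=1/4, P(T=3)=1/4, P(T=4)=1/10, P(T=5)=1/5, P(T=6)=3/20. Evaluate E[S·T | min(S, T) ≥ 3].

793/56

P(min(S, T) ≥ 3) = 14/65.
Summing ST·P(x,y) over outcomes with min(S, T) ≥ 3 gives 61/20.
E[S·T | min(S, T) ≥ 3] = (61/20) / (14/65) = 793/56.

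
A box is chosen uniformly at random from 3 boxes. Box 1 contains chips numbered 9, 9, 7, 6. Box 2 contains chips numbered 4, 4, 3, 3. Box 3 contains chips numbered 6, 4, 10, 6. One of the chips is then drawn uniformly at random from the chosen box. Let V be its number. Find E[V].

E[V | box 1] = (9+9+7+6)/4 = 31/4.
E[V | box 2] = (4+4+3+3)/4 = 7/2.
E[V | box 3] = (6+4+10+6)/4 = 13/2.
E[V] = (1/3)·(31/4) + (1/3)·(7/2) + (1/3)·(13/2) = 71/12.

71/12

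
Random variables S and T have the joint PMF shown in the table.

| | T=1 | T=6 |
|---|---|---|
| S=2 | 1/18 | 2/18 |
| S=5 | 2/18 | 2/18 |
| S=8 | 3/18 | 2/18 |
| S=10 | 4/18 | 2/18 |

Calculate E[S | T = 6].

P(T = 6) = 4/9.
Σ S·P over the event = 2·(2/18) + 5·(2/18) + 8·(2/18) + 10·(2/18) = 25/9.
E[S | T = 6] = (25/9) / (4/9) = 25/4.

25/4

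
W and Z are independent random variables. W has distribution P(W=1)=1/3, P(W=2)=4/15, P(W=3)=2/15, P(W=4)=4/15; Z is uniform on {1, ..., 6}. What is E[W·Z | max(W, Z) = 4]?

236/27

P(max(W, Z) = 4) = 3/10.
Summing WZ·P(x,y) over outcomes with max(W, Z) = 4 gives 118/45.
E[W·Z | max(W, Z) = 4] = (118/45) / (3/10) = 236/27.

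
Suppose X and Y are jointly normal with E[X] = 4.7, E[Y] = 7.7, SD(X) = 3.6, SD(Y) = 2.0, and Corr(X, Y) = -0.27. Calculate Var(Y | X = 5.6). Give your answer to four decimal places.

3.7084

Var(Y | X=x) = (1 − ρ²)·σ_Y².
Var(Y | X=5.6) = (2.0)²·(1 − (-0.27)²) = 4·0.9271 = 3.7084.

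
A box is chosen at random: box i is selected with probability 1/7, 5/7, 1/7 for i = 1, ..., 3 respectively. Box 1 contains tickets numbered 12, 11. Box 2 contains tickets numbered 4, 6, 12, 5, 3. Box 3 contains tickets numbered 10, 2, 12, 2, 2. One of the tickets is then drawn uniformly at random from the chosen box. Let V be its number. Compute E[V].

471/70

E[V | box 1] = (12+11)/2 = 23/2.
E[V | box 2] = (4+6+12+5+3)/5 = 6.
E[V | box 3] = (10+2+12+2+2)/5 = 28/5.
E[V] = (1/7)·(23/2) + (5/7)·(6) + (1/7)·(28/5) = 471/70.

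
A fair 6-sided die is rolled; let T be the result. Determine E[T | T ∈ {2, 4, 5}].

11/3

P(T ∈ {2, 4, 5}) = 1/2.
Σ over the event: 2·1/6 + 4·1/6 + 5·1/6 = 11/6.
E[T | T ∈ {2, 4, 5}] = (11/6) / (1/2) = 11/3.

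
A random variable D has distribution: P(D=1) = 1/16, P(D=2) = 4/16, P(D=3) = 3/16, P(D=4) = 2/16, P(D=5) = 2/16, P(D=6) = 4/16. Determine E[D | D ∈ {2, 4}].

8/3

P(D ∈ {2, 4}) = 3/8.
Σ over the event: 2·1/4 + 4·1/8 = 1.
E[D | D ∈ {2, 4}] = (1) / (3/8) = 8/3.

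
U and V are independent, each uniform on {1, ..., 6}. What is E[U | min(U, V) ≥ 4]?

Outcomes with min(U, V) ≥ 4: (4,4), (4,5), (4,6), (5,4), (5,5), (5,6), (6,4), (6,5), (6,6), each with probability 1/36.
E[U | min(U, V) ≥ 4] = (4 + 4 + 4 + 5 + 5 + 5 + 6 + 6 + 6) / 9 = 5.

5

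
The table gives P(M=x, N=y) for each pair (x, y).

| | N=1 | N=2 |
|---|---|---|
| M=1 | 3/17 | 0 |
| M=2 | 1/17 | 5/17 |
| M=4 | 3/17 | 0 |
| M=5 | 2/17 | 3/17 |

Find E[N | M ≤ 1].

1

P(M ≤ 1) = 3/17.
Summing N·P(M=x,N=y) over the conditioning event gives 3/17.
E[N | M ≤ 1] = (3/17) / (3/17) = 1.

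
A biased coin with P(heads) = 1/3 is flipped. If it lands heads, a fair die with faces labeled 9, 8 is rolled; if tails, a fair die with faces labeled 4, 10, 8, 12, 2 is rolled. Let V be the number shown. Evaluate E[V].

229/30

E[V | heads] = (9+8)/2 = 17/2.
E[V | tails] = (4+10+8+12+2)/5 = 36/5.
E[V] = (1/3)·(17/2) + (2/3)·(36/5) = 229/30.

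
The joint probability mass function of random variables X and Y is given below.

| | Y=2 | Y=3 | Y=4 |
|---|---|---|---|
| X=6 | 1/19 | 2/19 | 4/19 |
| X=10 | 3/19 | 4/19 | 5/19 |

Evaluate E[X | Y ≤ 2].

P(Y ≤ 2) = 4/19.
Σ X·P over the event = 6·(1/19) + 10·(3/19) = 36/19.
E[X | Y ≤ 2] = (36/19) / (4/19) = 9.

9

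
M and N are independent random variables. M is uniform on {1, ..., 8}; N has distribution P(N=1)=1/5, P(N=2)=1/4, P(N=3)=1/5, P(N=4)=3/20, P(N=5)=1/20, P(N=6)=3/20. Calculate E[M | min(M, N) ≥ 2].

5

P(min(M, N) ≥ 2) = 7/10.
Summing M·P(x,y) over outcomes with min(M, N) ≥ 2 gives 7/2.
E[M | min(M, N) ≥ 2] = (7/2) / (7/10) = 5.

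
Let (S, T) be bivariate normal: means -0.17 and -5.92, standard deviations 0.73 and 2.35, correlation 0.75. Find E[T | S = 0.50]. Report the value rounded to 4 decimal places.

E[T | S=x] = μ_T + ρ(σ_T/σ_S)(x − μ_S) for jointly normal variables.
E[T | S=0.50] = -5.92 + (0.75)·(2.35/0.73)·(0.50 − (-0.17)) = -5.92 + (2.4144)·(0.67) = -4.3024.

-4.3024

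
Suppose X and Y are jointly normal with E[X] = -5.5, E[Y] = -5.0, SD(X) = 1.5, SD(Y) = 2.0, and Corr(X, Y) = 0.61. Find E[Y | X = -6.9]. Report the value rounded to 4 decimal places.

-6.1387

For a bivariate normal, E[Y | X=x] = μ_Y + ρ·(σ_Y/σ_X)·(x − μ_X).
E[Y | X=-6.9] = -5.0 + (0.61)·(2.0/1.5)·(-6.9 − (-5.5)) = -5.0 + (0.81333)·(-1.4) = -6.1387.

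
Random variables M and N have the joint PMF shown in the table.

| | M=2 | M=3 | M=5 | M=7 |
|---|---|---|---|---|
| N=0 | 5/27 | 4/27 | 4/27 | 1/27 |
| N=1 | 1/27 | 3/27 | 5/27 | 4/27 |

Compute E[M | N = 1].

P(N = 1) = 13/27.
Σ M·P over the event = 2·(1/27) + 3·(3/27) + 5·(5/27) + 7·(4/27) = 64/27.
E[M | N = 1] = (64/27) / (13/27) = 64/13.

64/13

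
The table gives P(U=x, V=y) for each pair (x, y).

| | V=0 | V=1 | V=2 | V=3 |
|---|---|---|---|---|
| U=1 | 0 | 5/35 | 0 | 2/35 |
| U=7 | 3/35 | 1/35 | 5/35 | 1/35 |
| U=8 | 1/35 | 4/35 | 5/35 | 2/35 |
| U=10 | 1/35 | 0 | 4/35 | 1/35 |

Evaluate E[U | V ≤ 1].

P(V ≤ 1) = 3/7.
Σ U·P over the event = 1·(5/35) + 7·(3/35) + 7·(1/35) + 8·(1/35) + 8·(4/35) + 10·(1/35) = 83/35.
E[U | V ≤ 1] = (83/35) / (3/7) = 83/15.

83/15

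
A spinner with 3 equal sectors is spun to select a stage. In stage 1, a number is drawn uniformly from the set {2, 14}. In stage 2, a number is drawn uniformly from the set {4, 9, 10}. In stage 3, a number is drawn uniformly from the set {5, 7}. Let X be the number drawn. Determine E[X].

E[X | stage 1] = (2+14)/2 = 8.
E[X | stage 2] = (4+9+10)/3 = 23/3.
E[X | stage 3] = (5+7)/2 = 6.
E[X] = (1/3)·(8) + (1/3)·(23/3) + (1/3)·(6) = 65/9.

65/9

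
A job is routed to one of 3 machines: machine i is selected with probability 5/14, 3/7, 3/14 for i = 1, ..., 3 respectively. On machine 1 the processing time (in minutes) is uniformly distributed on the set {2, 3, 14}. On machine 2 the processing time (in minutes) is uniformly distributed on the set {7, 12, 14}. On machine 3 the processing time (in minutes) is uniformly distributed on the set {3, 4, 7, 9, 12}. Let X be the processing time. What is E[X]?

E[X | machine 1] = (2+3+14)/3 = 19/3.
E[X | machine 2] = (7+12+14)/3 = 11.
E[X | machine 3] = (3+4+7+9+12)/5 = 7.
E[X] = (5/14)·(19/3) + (3/7)·(11) + (3/14)·(7) = 178/21.

178/21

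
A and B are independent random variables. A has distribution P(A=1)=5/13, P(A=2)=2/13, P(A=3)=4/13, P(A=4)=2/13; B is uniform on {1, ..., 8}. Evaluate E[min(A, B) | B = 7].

29/13

P(B = 7) = 1/8.
Summing min(A,B)·P(x,y) over outcomes with B = 7 gives 29/104.
E[min(A, B) | B = 7] = (29/104) / (1/8) = 29/13.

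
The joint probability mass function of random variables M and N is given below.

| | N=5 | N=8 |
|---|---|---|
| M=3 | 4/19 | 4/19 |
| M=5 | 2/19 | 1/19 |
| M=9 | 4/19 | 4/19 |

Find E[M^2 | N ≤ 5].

41

P(N ≤ 5) = 10/19.
Summing M^2·P(M=x,N=y) over the conditioning event gives 410/19.
E[M^2 | N ≤ 5] = (410/19) / (10/19) = 41.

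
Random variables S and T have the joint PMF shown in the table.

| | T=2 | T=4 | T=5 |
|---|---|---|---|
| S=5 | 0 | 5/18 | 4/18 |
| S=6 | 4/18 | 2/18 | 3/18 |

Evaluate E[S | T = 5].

38/7

P(T = 5) = 7/18.
Summing S·P(S=x,T=y) over the conditioning event gives 19/9.
E[S | T = 5] = (19/9) / (7/18) = 38/7.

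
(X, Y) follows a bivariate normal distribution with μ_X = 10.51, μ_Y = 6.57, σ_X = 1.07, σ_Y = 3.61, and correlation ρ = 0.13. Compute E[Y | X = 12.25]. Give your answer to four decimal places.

7.3332

The regression of Y on X has slope ρ·σ_Y/σ_X and passes through (μ_X, μ_Y).
E[Y | X=12.25] = 6.57 + (0.13)·(3.61/1.07)·(12.25 − (10.51)) = 6.57 + (0.4386)·(1.74) = 7.3332.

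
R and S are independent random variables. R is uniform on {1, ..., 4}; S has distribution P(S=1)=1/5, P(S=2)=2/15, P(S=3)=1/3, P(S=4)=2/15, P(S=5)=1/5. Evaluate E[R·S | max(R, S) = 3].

P(max(R, S) = 3) = 1/3.
Summing RS·P(x,y) over outcomes with max(R, S) = 3 gives 37/20.
E[R·S | max(R, S) = 3] = (37/20) / (1/3) = 111/20.

111/20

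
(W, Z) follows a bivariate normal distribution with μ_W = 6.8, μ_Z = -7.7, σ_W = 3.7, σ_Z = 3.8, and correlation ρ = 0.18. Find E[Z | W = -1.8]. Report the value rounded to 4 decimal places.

E[Z | W=x] = μ_Z + ρ(σ_Z/σ_W)(x − μ_W) for jointly normal variables.
E[Z | W=-1.8] = -7.7 + (0.18)·(3.8/3.7)·(-1.8 − (6.8)) = -7.7 + (0.18486)·(-8.6) = -9.2898.

-9.2898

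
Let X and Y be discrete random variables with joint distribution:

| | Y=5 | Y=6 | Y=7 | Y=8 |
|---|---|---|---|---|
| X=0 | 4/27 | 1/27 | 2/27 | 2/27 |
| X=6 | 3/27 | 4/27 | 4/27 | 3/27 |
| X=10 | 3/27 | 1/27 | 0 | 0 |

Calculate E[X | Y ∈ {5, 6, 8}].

100/21

P(Y ∈ {5, 6, 8}) = 7/9.
Σ X·P over the event = 0·(4/27) + 0·(1/27) + 0·(2/27) + 6·(3/27) + 6·(4/27) + 6·(3/27) + 10·(3/27) + 10·(1/27) = 100/27.
E[X | Y ∈ {5, 6, 8}] = (100/27) / (7/9) = 100/21.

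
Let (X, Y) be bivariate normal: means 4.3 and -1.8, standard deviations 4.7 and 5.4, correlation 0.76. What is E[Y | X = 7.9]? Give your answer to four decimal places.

1.3435

The regression of Y on X has slope ρ·σ_Y/σ_X and passes through (μ_X, μ_Y).
E[Y | X=7.9] = -1.8 + (0.76)·(5.4/4.7)·(7.9 − (4.3)) = -1.8 + (0.87319)·(3.6) = 1.3435.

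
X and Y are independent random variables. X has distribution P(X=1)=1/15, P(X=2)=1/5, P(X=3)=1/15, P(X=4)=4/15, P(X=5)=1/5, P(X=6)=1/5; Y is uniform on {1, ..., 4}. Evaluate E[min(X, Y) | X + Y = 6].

P(X + Y = 6) = 11/60.
Summing min(X,Y)·P(x,y) over outcomes with X + Y = 6 gives 1/3.
E[min(X, Y) | X + Y = 6] = (1/3) / (11/60) = 20/11.

20/11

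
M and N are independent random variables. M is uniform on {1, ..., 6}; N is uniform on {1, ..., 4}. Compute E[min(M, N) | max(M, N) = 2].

P(max(M, N) = 2) = 1/8.
Summing min(M,N)·P(x,y) over outcomes with max(M, N) = 2 gives 1/6.
E[min(M, N) | max(M, N) = 2] = (1/6) / (1/8) = 4/3.

4/3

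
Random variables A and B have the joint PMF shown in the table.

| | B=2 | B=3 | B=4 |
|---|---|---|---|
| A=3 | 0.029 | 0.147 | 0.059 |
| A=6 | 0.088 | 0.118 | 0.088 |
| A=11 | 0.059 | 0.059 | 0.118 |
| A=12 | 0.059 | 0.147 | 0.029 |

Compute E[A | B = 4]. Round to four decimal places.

7.9966

P(B = 4) = 0.294.
Σ A·P over the event = 3·(0.059) + 6·(0.088) + 11·(0.118) + 12·(0.029) = 2.351.
E[A | B = 4] = (2.351) / (0.294) = 7.9966.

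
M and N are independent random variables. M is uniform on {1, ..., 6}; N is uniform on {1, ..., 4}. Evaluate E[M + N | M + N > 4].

62/9

P(M + N > 4) = 3/4.
Summing (M+N)·P(x,y) over outcomes with M + N > 4 gives 31/6.
E[M + N | M + N > 4] = (31/6) / (3/4) = 62/9.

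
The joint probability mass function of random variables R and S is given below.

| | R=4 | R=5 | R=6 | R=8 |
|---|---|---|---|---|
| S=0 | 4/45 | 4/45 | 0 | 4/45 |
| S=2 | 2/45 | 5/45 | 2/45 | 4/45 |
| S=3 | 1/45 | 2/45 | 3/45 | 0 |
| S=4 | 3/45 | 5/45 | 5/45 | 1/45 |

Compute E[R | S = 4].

75/14

P(S = 4) = 14/45.
Summing R·P(R=x,S=y) over the conditioning event gives 5/3.
E[R | S = 4] = (5/3) / (14/45) = 75/14.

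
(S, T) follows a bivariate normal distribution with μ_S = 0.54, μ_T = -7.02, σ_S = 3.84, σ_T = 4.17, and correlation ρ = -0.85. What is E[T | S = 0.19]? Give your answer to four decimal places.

-6.6969

For a bivariate normal, E[T | S=x] = μ_T + ρ·(σ_T/σ_S)·(x − μ_S).
E[T | S=0.19] = -7.02 + (-0.85)·(4.17/3.84)·(0.19 − (0.54)) = -7.02 + (-0.92305)·(-0.35) = -6.6969.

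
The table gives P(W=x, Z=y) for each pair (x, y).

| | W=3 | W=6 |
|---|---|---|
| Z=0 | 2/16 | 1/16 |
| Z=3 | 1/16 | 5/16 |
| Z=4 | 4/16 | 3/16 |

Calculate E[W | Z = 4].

30/7

P(Z = 4) = 7/16.
Σ W·P over the event = 3·(4/16) + 6·(3/16) = 15/8.
E[W | Z = 4] = (15/8) / (7/16) = 30/7.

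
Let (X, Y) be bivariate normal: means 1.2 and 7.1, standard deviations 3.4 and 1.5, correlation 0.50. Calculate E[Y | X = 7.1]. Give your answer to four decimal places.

E[Y | X=x] = μ_Y + ρ(σ_Y/σ_X)(x − μ_X) for jointly normal variables.
E[Y | X=7.1] = 7.1 + (0.50)·(1.5/3.4)·(7.1 − (1.2)) = 7.1 + (0.22059)·(5.9) = 8.4015.

8.4015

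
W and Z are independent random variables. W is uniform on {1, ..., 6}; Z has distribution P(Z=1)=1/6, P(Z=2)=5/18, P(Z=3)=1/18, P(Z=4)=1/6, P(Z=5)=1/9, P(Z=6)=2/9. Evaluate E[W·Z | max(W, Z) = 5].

145/11

P(max(W, Z) = 5) = 11/54.
Summing WZ·P(x,y) over outcomes with max(W, Z) = 5 gives 145/54.
E[W·Z | max(W, Z) = 5] = (145/54) / (11/54) = 145/11.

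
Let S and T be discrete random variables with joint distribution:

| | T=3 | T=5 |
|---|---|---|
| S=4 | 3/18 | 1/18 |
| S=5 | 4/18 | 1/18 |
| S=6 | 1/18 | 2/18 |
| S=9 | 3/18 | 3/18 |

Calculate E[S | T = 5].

P(T = 5) = 7/18.
Σ S·P over the event = 4·(1/18) + 5·(1/18) + 6·(2/18) + 9·(3/18) = 8/3.
E[S | T = 5] = (8/3) / (7/18) = 48/7.

48/7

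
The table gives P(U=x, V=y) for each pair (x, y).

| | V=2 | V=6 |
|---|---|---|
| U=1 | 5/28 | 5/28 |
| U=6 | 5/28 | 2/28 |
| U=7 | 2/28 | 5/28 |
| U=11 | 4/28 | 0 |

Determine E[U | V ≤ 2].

P(V ≤ 2) = 4/7.
Σ U·P over the event = 1·(5/28) + 6·(5/28) + 7·(2/28) + 11·(4/28) = 93/28.
E[U | V ≤ 2] = (93/28) / (4/7) = 93/16.

93/16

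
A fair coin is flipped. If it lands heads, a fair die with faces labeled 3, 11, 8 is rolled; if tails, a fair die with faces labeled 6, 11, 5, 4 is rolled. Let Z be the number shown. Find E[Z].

E[Z | heads] = (3+11+8)/3 = 22/3.
E[Z | tails] = (6+11+5+4)/4 = 13/2.
By the law of total expectation,
E[Z] = (1/2)·(22/3) + (1/2)·(13/2) = 83/12.

83/12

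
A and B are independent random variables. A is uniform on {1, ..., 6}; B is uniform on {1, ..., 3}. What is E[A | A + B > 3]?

P(A + B > 3) = 5/6.
Summing A·P(x,y) over outcomes with A + B > 3 gives 59/18.
E[A | A + B > 3] = (59/18) / (5/6) = 59/15.

59/15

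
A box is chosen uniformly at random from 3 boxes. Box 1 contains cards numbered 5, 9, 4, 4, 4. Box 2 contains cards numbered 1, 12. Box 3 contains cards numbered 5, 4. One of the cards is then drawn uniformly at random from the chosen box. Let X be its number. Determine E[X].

E[X | box 1] = (5+9+4+4+4)/5 = 26/5.
E[X | box 2] = (1+12)/2 = 13/2.
E[X | box 3] = (5+4)/2 = 9/2.
E[X] = (1/3)·(26/5) + (1/3)·(13/2) + (1/3)·(9/2) = 27/5.

27/5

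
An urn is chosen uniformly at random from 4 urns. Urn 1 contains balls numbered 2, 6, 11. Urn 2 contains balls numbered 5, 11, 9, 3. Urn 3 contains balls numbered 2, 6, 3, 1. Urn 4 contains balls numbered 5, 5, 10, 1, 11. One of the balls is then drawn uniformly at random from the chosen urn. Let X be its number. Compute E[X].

E[X | urn 1] = (2+6+11)/3 = 19/3.
E[X | urn 2] = (5+11+9+3)/4 = 7.
E[X | urn 3] = (2+6+3+1)/4 = 3.
E[X | urn 4] = (5+5+10+1+11)/5 = 32/5.
E[X] = (1/4)·(19/3) + (1/4)·(7) + (1/4)·(3) + (1/4)·(32/5) = 341/60.

341/60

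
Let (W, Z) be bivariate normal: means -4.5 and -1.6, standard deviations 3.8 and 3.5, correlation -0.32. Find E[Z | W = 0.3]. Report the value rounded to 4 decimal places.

-3.0147

The regression of Z on W has slope ρ·σ_Z/σ_W and passes through (μ_W, μ_Z).
E[Z | W=0.3] = -1.6 + (-0.32)·(3.5/3.8)·(0.3 − (-4.5)) = -1.6 + (-0.294737)·(4.8) = -3.0147.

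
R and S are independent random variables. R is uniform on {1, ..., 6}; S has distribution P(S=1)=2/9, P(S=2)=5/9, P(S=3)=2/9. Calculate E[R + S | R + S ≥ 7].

P(R + S ≥ 7) = 1/3.
Summing (R+S)·P(x,y) over outcomes with R + S ≥ 7 gives 137/54.
E[R + S | R + S ≥ 7] = (137/54) / (1/3) = 137/18.

137/18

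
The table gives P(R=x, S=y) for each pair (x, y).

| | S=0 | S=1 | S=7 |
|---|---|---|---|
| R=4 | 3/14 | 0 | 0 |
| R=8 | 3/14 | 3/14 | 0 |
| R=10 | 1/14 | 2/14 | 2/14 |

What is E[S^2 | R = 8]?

P(R = 8) = 3/7.
Σ S^2·P over the event = 0·(3/14) + 1·(3/14) = 3/14.
E[S^2 | R = 8] = (3/14) / (3/7) = 1/2.

1/2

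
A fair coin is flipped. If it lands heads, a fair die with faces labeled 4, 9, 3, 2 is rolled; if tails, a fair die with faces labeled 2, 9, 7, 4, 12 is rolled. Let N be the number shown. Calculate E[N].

113/20

E[N | heads] = (4+9+3+2)/4 = 9/2.
E[N | tails] = (2+9+7+4+12)/5 = 34/5.
E[N] = (1/2)·(9/2) + (1/2)·(34/5) = 113/20.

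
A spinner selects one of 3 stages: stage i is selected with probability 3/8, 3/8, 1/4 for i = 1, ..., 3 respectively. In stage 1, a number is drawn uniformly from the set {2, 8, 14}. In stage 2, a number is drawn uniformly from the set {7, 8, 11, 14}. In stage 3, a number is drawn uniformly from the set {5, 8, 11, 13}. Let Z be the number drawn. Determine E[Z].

E[Z | stage 1] = (2+8+14)/3 = 8.
E[Z | stage 2] = (7+8+11+14)/4 = 10.
E[Z | stage 3] = (5+8+11+13)/4 = 37/4.
By the law of total expectation,
E[Z] = (3/8)·(8) + (3/8)·(10) + (1/4)·(37/4) = 145/16.

145/16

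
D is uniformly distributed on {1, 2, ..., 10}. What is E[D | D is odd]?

5

Given D is odd, D is equally likely to be any of {1, 3, 5, 7, 9}.
E[D | D is odd] = (1 + 3 + 5 + 7 + 9) / 5 = 5.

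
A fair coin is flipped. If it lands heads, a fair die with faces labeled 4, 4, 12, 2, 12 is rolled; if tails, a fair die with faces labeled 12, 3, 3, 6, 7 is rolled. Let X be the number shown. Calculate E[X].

13/2

E[X | heads] = (4+4+12+2+12)/5 = 34/5.
E[X | tails] = (12+3+3+6+7)/5 = 31/5.
By the law of total expectation,
E[X] = (1/2)·(34/5) + (1/2)·(31/5) = 13/2.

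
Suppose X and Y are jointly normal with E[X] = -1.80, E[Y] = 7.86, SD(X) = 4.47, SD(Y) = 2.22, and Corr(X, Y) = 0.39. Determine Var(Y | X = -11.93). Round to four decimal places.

For a bivariate normal, Var(Y | X=x) = σ_Y²(1 − ρ²).
Var(Y | X=-11.93) = (2.22)²·(1 − (0.39)²) = 4.9284·0.8479 = 4.1788.

4.1788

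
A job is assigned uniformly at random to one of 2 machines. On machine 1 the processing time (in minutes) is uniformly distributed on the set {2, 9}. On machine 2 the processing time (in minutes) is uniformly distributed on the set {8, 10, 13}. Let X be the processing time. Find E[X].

95/12

E[X | machine 1] = (2+9)/2 = 11/2.
E[X | machine 2] = (8+10+13)/3 = 31/3.
By the law of total expectation,
E[X] = (1/2)·(11/2) + (1/2)·(31/3) = 95/12.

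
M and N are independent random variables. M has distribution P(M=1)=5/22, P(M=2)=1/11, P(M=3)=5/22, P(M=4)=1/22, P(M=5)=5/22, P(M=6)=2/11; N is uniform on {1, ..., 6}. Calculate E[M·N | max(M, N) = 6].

137/7

P(max(M, N) = 6) = 7/22.
Summing MN·P(x,y) over outcomes with max(M, N) = 6 gives 137/22.
E[M·N | max(M, N) = 6] = (137/22) / (7/22) = 137/7.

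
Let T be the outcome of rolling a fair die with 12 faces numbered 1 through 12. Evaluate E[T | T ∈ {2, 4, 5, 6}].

P(T ∈ {2, 4, 5, 6}) = 1/3.
Σ over the event: 2·1/12 + 4·1/12 + 5·1/12 + 6·1/12 = 17/12.
E[T | T ∈ {2, 4, 5, 6}] = (17/12) / (1/3) = 17/4.

17/4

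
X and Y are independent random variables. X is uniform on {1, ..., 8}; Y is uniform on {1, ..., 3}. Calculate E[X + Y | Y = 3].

15/2

Outcomes with Y = 3: (1,3), (2,3), (3,3), (4,3), (5,3), (6,3), (7,3), (8,3), each with probability 1/24.
E[X + Y | Y = 3] = (4 + 5 + 6 + 7 + 8 + 9 + 10 + 11) / 8 = 15/2.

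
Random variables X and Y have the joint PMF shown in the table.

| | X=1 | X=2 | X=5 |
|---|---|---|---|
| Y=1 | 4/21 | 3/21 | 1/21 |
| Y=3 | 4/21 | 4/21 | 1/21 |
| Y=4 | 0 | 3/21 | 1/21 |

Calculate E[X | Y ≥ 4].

P(Y ≥ 4) = 4/21.
Σ X·P over the event = 2·(3/21) + 5·(1/21) = 11/21.
E[X | Y ≥ 4] = (11/21) / (4/21) = 11/4.

11/4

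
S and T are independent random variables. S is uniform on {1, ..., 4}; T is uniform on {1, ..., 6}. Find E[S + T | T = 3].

Outcomes with T = 3: (1,3), (2,3), (3,3), (4,3), each with probability 1/24.
E[S + T | T = 3] = (4 + 5 + 6 + 7) / 4 = 11/2.

11/2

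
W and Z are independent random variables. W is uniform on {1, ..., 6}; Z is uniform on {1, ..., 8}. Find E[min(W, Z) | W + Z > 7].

P(W + Z > 7) = 9/16.
Summing min(W,Z)·P(x,y) over outcomes with W + Z > 7 gives 33/16.
E[min(W, Z) | W + Z > 7] = (33/16) / (9/16) = 11/3.

11/3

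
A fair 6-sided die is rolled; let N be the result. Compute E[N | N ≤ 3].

2

Given N ≤ 3, N is equally likely to be any of {1, 2, 3}.
E[N | N ≤ 3] = (1 + 2 + 3) / 3 = 2.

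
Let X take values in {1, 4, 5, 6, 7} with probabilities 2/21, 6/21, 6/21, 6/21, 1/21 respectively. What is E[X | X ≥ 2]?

97/19

P(X ≥ 2) = 19/21.
Σ over the event: 4·2/7 + 5·2/7 + 6·2/7 + 7·1/21 = 97/21.
E[X | X ≥ 2] = (97/21) / (19/21) = 97/19.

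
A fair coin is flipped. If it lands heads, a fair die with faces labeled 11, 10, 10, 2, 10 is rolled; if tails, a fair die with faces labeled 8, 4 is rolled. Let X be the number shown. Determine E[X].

E[X | heads] = (11+10+10+2+10)/5 = 43/5.
E[X | tails] = (8+4)/2 = 6.
E[X] = (1/2)·(43/5) + (1/2)·(6) = 73/10.

73/10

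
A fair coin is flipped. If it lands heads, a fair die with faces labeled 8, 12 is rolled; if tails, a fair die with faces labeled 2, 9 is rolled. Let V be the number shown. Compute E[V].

E[V | heads] = (8+12)/2 = 10.
E[V | tails] = (2+9)/2 = 11/2.
By the law of total expectation,
E[V] = (1/2)·(10) + (1/2)·(11/2) = 31/4.

31/4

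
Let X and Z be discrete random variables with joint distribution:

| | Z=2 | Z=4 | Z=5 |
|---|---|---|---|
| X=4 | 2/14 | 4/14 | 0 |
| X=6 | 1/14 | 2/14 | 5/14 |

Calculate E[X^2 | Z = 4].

68/3

P(Z = 4) = 3/7.
Summing X^2·P(X=x,Z=y) over the conditioning event gives 68/7.
E[X^2 | Z = 4] = (68/7) / (3/7) = 68/3.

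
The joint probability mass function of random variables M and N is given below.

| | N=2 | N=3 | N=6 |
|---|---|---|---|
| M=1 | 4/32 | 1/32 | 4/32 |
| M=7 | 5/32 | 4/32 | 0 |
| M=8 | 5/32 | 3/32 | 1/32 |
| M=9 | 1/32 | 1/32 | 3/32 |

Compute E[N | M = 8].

25/9

P(M = 8) = 9/32.
Σ N·P over the event = 2·(5/32) + 3·(3/32) + 6·(1/32) = 25/32.
E[N | M = 8] = (25/32) / (9/32) = 25/9.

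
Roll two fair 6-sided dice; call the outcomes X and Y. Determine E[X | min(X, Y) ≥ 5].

11/2

Outcomes with min(X, Y) ≥ 5: (5,5), (5,6), (6,5), (6,6), each with probability 1/36.
E[X | min(X, Y) ≥ 5] = (5 + 5 + 6 + 6) / 4 = 11/2.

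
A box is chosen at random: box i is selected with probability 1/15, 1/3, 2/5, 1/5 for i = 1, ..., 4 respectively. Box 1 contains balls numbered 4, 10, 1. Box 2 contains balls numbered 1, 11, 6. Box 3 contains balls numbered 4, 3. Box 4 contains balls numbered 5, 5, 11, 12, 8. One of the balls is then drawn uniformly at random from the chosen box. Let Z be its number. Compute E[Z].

403/75

E[Z | box 1] = (4+10+1)/3 = 5.
E[Z | box 2] = (1+11+6)/3 = 6.
E[Z | box 3] = (4+3)/2 = 7/2.
E[Z | box 4] = (5+5+11+12+8)/5 = 41/5.
E[Z] = (1/15)·(5) + (1/3)·(6) + (2/5)·(7/2) + (1/5)·(41/5) = 403/75.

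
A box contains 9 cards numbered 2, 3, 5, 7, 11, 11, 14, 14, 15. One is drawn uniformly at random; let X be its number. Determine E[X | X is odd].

26/3

P(X is odd) = 2/3.
Σ over the event: 3·1/9 + 5·1/9 + 7·1/9 + 11·2/9 + 15·1/9 = 52/9.
E[X | X is odd] = (52/9) / (2/3) = 26/3.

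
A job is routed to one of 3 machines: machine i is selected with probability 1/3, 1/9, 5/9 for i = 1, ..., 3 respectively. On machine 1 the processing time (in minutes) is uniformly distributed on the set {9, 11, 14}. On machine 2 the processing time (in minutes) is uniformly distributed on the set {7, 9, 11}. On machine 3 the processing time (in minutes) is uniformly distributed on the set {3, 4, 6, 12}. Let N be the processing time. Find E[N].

33/4

E[N | machine 1] = (9+11+14)/3 = 34/3.
E[N | machine 2] = (7+9+11)/3 = 9.
E[N | machine 3] = (3+4+6+12)/4 = 25/4.
By the law of total expectation,
E[N] = (1/3)·(34/3) + (1/9)·(9) + (5/9)·(25/4) = 33/4.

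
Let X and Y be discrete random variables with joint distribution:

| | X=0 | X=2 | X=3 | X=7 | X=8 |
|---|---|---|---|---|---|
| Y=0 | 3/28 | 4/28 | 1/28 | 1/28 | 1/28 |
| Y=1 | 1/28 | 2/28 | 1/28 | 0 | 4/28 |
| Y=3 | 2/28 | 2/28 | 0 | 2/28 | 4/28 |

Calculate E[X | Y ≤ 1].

65/18

P(Y ≤ 1) = 9/14.
Summing X·P(X=x,Y=y) over the conditioning event gives 65/28.
E[X | Y ≤ 1] = (65/28) / (9/14) = 65/18.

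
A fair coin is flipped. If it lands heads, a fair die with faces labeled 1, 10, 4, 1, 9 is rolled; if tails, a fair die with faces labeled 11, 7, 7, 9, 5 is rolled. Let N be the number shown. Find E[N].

32/5

E[N | heads] = (1+10+4+1+9)/5 = 5.
E[N | tails] = (11+7+7+9+5)/5 = 39/5.
E[N] = (1/2)·(5) + (1/2)·(39/5) = 32/5.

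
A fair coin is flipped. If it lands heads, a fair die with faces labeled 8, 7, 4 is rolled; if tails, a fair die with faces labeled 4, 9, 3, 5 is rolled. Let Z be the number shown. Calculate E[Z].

139/24

E[Z | heads] = (8+7+4)/3 = 19/3.
E[Z | tails] = (4+9+3+5)/4 = 21/4.
E[Z] = (1/2)·(19/3) + (1/2)·(21/4) = 139/24.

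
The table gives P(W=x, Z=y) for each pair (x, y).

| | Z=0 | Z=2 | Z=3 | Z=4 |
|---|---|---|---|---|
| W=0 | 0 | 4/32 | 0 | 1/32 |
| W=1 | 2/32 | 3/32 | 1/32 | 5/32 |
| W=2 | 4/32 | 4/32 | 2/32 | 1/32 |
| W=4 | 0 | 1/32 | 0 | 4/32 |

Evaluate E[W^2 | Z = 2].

P(Z = 2) = 3/8.
Σ W^2·P over the event = 0·(4/32) + 1·(3/32) + 4·(4/32) + 16·(1/32) = 35/32.
E[W^2 | Z = 2] = (35/32) / (3/8) = 35/12.

35/12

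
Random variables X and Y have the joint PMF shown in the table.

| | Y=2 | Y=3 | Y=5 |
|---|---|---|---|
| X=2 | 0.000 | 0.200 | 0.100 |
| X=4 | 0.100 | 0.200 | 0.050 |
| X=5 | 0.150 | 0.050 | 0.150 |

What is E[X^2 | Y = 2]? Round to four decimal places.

P(Y = 2) = 0.250.
Σ X^2·P over the event = 16·(0.100) + 25·(0.150) = 5.350.
E[X^2 | Y = 2] = (5.350) / (0.250) = 21.4000.

21.4000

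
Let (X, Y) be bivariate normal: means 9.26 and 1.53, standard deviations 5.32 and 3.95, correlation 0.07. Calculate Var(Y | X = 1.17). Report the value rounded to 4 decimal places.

For a bivariate normal, Var(Y | X=x) = σ_Y²(1 − ρ²).
Var(Y | X=1.17) = (3.95)²·(1 − (0.07)²) = 15.6025·0.9951 = 15.5260.

15.5260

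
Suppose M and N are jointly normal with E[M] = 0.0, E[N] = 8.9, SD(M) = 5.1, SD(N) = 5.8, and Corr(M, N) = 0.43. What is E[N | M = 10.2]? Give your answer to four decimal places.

13.8880

E[N | M=x] = μ_N + ρ(σ_N/σ_M)(x − μ_M) for jointly normal variables.
E[N | M=10.2] = 8.9 + (0.43)·(5.8/5.1)·(10.2 − (0.0)) = 8.9 + (0.48902)·(10.2) = 13.8880.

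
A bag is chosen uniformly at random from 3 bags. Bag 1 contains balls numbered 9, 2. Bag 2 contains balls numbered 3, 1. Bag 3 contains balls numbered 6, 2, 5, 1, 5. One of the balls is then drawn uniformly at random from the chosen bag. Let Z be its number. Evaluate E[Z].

113/30

E[Z | bag 1] = (9+2)/2 = 11/2.
E[Z | bag 2] = (3+1)/2 = 2.
E[Z | bag 3] = (6+2+5+1+5)/5 = 19/5.
E[Z] = (1/3)·(11/2) + (1/3)·(2) + (1/3)·(19/5) = 113/30.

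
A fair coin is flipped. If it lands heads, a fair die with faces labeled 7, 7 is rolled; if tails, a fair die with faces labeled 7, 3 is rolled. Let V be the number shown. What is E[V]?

E[V | heads] = (7+7)/2 = 7.
E[V | tails] = (7+3)/2 = 5.
E[V] = (1/2)·(7) + (1/2)·(5) = 6.

6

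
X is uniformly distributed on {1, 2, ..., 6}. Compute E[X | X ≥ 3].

Given X ≥ 3, X is equally likely to be any of {3, 4, 5, 6}.
E[X | X ≥ 3] = (3 + 4 + 5 + 6) / 4 = 9/2.

9/2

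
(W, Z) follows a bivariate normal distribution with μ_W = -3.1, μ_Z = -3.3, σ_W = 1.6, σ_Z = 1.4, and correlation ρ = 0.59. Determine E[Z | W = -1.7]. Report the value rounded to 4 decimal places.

-2.5773

E[Z | W=x] = μ_Z + ρ(σ_Z/σ_W)(x − μ_W) for jointly normal variables.
E[Z | W=-1.7] = -3.3 + (0.59)·(1.4/1.6)·(-1.7 − (-3.1)) = -3.3 + (0.51625)·(1.4) = -2.5773.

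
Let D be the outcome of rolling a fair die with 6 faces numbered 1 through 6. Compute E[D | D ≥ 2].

Given D ≥ 2, D is equally likely to be any of {2, 3, 4, 5, 6}.
E[D | D ≥ 2] = (2 + 3 + 4 + 5 + 6) / 5 = 4.

4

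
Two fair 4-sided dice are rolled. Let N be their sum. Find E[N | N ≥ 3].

26/5

P(N ≥ 3) = 15/16.
Σ over the event: 3·1/8 + 4·3/16 + 5·1/4 + 6·3/16 + 7·1/8 + 8·1/16 = 39/8.
E[N | N ≥ 3] = (39/8) / (15/16) = 26/5.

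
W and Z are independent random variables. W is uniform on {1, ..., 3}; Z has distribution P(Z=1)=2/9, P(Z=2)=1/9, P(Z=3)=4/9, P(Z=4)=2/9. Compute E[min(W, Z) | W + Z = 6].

8/3

P(W + Z = 6) = 2/9.
Summing min(W,Z)·P(x,y) over outcomes with W + Z = 6 gives 16/27.
E[min(W, Z) | W + Z = 6] = (16/27) / (2/9) = 8/3.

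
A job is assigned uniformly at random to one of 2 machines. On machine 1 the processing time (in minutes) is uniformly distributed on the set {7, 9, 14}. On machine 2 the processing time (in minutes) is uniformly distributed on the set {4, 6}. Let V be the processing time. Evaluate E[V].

15/2

E[V | machine 1] = (7+9+14)/3 = 10.
E[V | machine 2] = (4+6)/2 = 5.
By the law of total expectation,
E[V] = (1/2)·(10) + (1/2)·(5) = 15/2.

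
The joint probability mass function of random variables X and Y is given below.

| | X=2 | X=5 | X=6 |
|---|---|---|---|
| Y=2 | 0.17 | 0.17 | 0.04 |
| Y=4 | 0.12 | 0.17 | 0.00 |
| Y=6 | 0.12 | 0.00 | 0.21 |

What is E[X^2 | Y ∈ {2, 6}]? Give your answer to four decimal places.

20.2958

P(Y ∈ {2, 6}) = 0.71.
Σ X^2·P over the event = 4·(0.17) + 4·(0.12) + 25·(0.17) + 36·(0.04) + 36·(0.21) = 14.41.
E[X^2 | Y ∈ {2, 6}] = (14.41) / (0.71) = 20.2958.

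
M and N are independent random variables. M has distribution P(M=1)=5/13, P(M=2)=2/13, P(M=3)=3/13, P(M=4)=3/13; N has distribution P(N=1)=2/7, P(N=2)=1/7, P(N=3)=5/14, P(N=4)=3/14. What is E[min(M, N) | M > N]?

101/59

P(M > N) = 59/182.
Summing min(M,N)·P(x,y) over outcomes with M > N gives 101/182.
E[min(M, N) | M > N] = (101/182) / (59/182) = 101/59.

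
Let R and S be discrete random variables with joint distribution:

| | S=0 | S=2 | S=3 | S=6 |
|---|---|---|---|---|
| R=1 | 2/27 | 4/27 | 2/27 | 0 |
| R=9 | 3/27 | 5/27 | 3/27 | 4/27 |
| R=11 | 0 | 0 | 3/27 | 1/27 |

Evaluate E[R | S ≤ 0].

29/5

P(S ≤ 0) = 5/27.
Σ R·P over the event = 1·(2/27) + 9·(3/27) = 29/27.
E[R | S ≤ 0] = (29/27) / (5/27) = 29/5.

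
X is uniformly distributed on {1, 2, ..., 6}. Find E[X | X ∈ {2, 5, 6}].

P(X ∈ {2, 5, 6}) = 1/2.
Σ over the event: 2·1/6 + 5·1/6 + 6·1/6 = 13/6.
E[X | X ∈ {2, 5, 6}] = (13/6) / (1/2) = 13/3.

13/3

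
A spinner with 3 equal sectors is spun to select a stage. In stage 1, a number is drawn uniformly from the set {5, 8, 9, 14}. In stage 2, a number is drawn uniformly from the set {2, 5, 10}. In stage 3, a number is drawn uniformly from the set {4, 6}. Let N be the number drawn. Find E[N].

E[N | stage 1] = (5+8+9+14)/4 = 9.
E[N | stage 2] = (2+5+10)/3 = 17/3.
E[N | stage 3] = (4+6)/2 = 5.
By the law of total expectation,
E[N] = (1/3)·(9) + (1/3)·(17/3) + (1/3)·(5) = 59/9.

59/9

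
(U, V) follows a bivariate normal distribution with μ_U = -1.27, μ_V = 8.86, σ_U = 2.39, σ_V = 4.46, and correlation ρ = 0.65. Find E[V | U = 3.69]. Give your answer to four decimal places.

14.8763

For a bivariate normal, E[V | U=x] = μ_V + ρ·(σ_V/σ_U)·(x − μ_U).
E[V | U=3.69] = 8.86 + (0.65)·(4.46/2.39)·(3.69 − (-1.27)) = 8.86 + (1.21297)·(4.96) = 14.8763.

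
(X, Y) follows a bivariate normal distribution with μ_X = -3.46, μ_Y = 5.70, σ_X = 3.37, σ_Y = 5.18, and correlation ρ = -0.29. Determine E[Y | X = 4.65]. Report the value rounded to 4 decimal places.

2.0849

E[Y | X=x] = μ_Y + ρ(σ_Y/σ_X)(x − μ_X) for jointly normal variables.
E[Y | X=4.65] = 5.70 + (-0.29)·(5.18/3.37)·(4.65 − (-3.46)) = 5.70 + (-0.44576)·(8.11) = 2.0849.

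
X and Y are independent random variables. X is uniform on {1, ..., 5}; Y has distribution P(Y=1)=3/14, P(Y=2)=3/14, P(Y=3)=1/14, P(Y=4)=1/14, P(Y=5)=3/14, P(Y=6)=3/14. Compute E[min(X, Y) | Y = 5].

P(Y = 5) = 3/14.
Summing min(X,Y)·P(x,y) over outcomes with Y = 5 gives 9/14.
E[min(X, Y) | Y = 5] = (9/14) / (3/14) = 3.

3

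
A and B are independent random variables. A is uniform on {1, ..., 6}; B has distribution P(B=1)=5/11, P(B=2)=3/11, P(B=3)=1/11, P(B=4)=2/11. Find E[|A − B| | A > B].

117/44

P(A > B) = 2/3.
Summing |A−B|·P(x,y) over outcomes with A > B gives 39/22.
E[|A − B| | A > B] = (39/22) / (2/3) = 117/44.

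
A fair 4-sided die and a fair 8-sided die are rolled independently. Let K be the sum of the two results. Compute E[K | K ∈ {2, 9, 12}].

25/3

P(K ∈ {2, 9, 12}) = 3/16.
Σ over the event: 2·1/32 + 9·1/8 + 12·1/32 = 25/16.
E[K | K ∈ {2, 9, 12}] = (25/16) / (3/16) = 25/3.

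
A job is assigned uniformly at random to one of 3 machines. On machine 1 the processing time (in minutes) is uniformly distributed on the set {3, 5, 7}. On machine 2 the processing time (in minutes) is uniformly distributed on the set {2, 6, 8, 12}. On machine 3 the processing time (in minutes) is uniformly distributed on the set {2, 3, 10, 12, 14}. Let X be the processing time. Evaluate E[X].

E[X | machine 1] = (3+5+7)/3 = 5.
E[X | machine 2] = (2+6+8+12)/4 = 7.
E[X | machine 3] = (2+3+10+12+14)/5 = 41/5.
By the law of total expectation,
E[X] = (1/3)·(5) + (1/3)·(7) + (1/3)·(41/5) = 101/15.

101/15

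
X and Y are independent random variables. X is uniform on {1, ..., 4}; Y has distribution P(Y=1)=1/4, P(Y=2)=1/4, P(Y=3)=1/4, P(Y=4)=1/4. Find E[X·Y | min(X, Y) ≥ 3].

49/4

P(min(X, Y) ≥ 3) = 1/4.
Summing XY·P(x,y) over outcomes with min(X, Y) ≥ 3 gives 49/16.
E[X·Y | min(X, Y) ≥ 3] = (49/16) / (1/4) = 49/4.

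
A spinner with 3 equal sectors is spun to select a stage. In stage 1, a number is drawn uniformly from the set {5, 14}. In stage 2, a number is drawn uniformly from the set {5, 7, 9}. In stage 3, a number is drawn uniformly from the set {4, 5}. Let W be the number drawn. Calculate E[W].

E[W | stage 1] = (5+14)/2 = 19/2.
E[W | stage 2] = (5+7+9)/3 = 7.
E[W | stage 3] = (4+5)/2 = 9/2.
By the law of total expectation,
E[W] = (1/3)·(19/2) + (1/3)·(7) + (1/3)·(9/2) = 7.

7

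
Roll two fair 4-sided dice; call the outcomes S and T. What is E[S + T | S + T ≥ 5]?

6

Outcomes with S + T ≥ 5: (1,4), (2,3), (2,4), (3,2), (3,3), (3,4), (4,1), (4,2), (4,3), (4,4), each with probability 1/16.
E[S + T | S + T ≥ 5] = (5 + 5 + 6 + 5 + 6 + 7 + 5 + 6 + 7 + 8) / 10 = 6.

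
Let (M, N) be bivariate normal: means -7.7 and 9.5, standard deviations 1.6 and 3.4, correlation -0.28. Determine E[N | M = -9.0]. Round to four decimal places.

For a bivariate normal, E[N | M=x] = μ_N + ρ·(σ_N/σ_M)·(x − μ_M).
E[N | M=-9.0] = 9.5 + (-0.28)·(3.4/1.6)·(-9.0 − (-7.7)) = 9.5 + (-0.595)·(-1.3) = 10.2735.

10.2735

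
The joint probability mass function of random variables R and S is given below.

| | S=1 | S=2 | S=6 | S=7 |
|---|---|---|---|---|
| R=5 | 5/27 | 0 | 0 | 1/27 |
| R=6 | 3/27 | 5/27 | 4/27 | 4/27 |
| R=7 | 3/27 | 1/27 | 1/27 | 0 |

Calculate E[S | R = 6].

P(R = 6) = 16/27.
Σ S·P over the event = 1·(3/27) + 2·(5/27) + 6·(4/27) + 7·(4/27) = 65/27.
E[S | R = 6] = (65/27) / (16/27) = 65/16.

65/16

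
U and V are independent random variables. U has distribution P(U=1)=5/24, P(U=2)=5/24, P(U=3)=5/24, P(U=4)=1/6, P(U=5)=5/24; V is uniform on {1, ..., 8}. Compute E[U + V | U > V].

P(U > V) = 47/192.
Summing (U+V)·P(x,y) over outcomes with U > V gives 47/32.
E[U + V | U > V] = (47/32) / (47/192) = 6.

6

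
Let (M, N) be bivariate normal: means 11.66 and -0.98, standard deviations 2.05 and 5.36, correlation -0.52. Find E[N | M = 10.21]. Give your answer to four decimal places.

0.9914

For a bivariate normal, E[N | M=x] = μ_N + ρ·(σ_N/σ_M)·(x − μ_M).
E[N | M=10.21] = -0.98 + (-0.52)·(5.36/2.05)·(10.21 − (11.66)) = -0.98 + (-1.3596)·(-1.45) = 0.9914.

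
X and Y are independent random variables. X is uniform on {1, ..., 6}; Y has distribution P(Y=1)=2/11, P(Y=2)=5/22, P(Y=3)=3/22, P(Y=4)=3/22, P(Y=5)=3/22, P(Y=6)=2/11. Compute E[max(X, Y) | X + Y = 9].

72/13

P(X + Y = 9) = 13/132.
Summing max(X,Y)·P(x,y) over outcomes with X + Y = 9 gives 6/11.
E[max(X, Y) | X + Y = 9] = (6/11) / (13/132) = 72/13.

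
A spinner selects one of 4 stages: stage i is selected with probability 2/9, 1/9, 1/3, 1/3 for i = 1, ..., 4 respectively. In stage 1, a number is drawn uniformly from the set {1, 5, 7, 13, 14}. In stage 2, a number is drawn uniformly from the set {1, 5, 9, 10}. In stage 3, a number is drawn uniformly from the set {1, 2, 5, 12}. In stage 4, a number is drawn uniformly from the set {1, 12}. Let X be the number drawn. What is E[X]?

E[X | stage 1] = (1+5+7+13+14)/5 = 8.
E[X | stage 2] = (1+5+9+10)/4 = 25/4.
E[X | stage 3] = (1+2+5+12)/4 = 5.
E[X | stage 4] = (1+12)/2 = 13/2.
E[X] = (2/9)·(8) + (1/9)·(25/4) + (1/3)·(5) + (1/3)·(13/2) = 227/36.

227/36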